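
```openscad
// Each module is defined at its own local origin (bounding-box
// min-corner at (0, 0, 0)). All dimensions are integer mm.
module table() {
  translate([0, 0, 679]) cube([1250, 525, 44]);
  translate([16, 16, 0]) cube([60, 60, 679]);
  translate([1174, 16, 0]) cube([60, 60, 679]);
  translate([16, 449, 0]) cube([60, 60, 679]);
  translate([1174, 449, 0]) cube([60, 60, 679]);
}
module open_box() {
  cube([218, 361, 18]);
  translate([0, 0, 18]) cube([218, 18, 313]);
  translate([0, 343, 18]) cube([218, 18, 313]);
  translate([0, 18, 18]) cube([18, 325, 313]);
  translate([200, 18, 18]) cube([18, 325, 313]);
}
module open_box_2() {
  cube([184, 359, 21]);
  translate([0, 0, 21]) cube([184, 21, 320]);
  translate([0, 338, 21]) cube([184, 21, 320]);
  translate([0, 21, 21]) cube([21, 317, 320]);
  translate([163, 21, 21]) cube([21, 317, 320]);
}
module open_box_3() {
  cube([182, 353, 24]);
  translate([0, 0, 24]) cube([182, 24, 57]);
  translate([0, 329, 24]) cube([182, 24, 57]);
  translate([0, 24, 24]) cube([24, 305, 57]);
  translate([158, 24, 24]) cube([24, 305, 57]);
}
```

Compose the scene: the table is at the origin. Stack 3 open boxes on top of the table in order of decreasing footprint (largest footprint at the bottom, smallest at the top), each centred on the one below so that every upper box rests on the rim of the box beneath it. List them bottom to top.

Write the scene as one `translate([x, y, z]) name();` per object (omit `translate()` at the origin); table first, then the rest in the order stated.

table();
translate([516, 82, 723]) open_box();
translate([533, 83, 1054]) open_box_2();
translate([534, 86, 1395]) open_box_3();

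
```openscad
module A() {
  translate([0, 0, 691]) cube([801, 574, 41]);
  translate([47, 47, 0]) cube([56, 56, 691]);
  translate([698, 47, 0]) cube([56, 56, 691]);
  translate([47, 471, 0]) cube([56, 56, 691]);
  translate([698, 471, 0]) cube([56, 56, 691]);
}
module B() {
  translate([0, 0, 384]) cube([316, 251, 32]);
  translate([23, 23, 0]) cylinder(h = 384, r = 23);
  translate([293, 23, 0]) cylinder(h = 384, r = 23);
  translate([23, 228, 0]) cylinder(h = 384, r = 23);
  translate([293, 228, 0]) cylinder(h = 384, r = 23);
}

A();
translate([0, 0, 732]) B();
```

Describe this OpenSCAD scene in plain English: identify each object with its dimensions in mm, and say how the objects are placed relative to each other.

A is a rectangular dining table. The top is 801×574×41 mm with its upper surface at z = 732 mm. It stands on four 56×56 mm square legs, each inset 47 mm from the nearest pair of top edges, running from the floor to the underside of the top.

B is a simple wooden stool: a rectangular seat 316 mm (x) by 251 mm (y), 32 mm thick, top face at z = 416 mm, on four round legs, each 46 mm in diameter. The legs rest on z = 0, each leg's axis is inset half a diameter from the nearest pair of seat edges (so the leg's bounding box is flush with the corner).

The stool is on top of the table.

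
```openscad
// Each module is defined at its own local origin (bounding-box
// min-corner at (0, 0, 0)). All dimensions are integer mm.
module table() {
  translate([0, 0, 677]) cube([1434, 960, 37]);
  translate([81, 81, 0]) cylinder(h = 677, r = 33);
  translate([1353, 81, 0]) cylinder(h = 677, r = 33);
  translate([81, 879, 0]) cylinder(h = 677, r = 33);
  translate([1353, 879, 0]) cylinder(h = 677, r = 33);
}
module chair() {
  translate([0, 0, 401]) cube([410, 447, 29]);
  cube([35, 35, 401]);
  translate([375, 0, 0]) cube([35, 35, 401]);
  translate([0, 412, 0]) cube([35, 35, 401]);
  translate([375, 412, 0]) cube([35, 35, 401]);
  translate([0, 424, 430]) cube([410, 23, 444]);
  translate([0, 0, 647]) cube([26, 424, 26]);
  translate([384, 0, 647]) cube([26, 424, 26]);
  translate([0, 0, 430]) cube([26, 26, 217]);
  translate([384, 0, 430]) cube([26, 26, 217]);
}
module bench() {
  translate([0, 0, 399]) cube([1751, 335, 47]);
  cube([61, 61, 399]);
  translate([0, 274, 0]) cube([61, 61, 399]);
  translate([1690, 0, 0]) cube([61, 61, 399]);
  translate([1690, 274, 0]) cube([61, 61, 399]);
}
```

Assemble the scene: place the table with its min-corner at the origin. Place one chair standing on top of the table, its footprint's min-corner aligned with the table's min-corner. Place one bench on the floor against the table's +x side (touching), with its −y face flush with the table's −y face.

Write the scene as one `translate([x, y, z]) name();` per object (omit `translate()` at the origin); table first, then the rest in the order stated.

table();
translate([0, 0, 714]) chair();
translate([1434, 0, 0]) bench();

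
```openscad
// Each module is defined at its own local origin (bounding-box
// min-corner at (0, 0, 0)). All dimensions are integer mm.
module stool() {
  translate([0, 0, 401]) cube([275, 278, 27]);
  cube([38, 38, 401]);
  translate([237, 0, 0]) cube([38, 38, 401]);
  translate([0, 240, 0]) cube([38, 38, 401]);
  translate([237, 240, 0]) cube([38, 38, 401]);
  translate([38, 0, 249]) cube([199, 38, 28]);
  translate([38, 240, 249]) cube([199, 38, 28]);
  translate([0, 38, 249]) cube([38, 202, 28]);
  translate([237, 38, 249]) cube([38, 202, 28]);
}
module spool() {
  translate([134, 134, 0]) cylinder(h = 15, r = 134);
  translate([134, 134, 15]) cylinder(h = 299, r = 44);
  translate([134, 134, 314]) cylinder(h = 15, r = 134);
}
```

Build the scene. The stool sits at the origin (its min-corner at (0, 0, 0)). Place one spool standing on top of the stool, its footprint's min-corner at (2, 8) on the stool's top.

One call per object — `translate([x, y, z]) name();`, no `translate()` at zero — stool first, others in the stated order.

stool();
translate([2, 8, 428]) spool();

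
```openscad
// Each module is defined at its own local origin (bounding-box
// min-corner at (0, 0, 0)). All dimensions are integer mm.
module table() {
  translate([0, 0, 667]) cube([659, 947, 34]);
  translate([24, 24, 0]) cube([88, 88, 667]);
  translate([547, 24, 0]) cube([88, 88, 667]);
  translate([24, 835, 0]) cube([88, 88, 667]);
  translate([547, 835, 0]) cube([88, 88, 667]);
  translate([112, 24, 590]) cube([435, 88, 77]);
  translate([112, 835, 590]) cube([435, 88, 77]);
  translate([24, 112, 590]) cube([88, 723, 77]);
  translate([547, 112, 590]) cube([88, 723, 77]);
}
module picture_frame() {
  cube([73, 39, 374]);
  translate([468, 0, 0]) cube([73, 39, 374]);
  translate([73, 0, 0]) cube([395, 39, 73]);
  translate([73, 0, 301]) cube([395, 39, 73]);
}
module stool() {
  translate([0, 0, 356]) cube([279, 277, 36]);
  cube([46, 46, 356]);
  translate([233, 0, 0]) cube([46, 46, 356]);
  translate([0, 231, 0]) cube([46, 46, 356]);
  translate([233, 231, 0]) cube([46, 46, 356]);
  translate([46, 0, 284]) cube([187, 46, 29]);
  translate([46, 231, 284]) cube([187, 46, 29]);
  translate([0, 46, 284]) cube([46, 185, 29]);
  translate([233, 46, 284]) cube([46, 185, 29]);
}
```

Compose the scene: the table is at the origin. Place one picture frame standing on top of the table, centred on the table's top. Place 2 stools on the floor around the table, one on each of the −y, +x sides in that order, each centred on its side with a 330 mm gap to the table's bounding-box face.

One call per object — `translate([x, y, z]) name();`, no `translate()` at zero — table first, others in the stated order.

table();
translate([59, 454, 701]) picture_frame();
translate([190, -607, 0]) stool();
translate([989, 335, 0]) stool();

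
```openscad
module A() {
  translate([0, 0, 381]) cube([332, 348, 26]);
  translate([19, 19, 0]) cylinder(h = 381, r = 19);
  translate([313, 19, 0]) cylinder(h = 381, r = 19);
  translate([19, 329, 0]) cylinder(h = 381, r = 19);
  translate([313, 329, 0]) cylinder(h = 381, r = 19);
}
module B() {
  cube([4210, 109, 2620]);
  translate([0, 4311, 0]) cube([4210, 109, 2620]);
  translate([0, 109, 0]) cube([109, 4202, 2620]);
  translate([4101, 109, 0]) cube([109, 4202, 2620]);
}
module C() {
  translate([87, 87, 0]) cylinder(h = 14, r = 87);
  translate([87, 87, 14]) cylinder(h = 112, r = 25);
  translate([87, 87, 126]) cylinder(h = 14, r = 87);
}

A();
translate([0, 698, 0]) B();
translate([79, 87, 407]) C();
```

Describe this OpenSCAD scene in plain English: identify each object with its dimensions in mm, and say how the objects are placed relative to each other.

A is a four-legged stool. The seat is 332×348 mm, 26 mm thick, top at z = 407 mm. It stands on four round legs, each 38 mm in diameter, from z = 0 to the seat underside, each leg's axis is inset half a diameter from the nearest pair of seat edges (so the leg's bounding box is flush with the corner).

B is the wall frame of a small rectangular building: four walls, each 2620 mm tall and 109 mm thick, enclosing a footprint 4210 mm (x) by 4420 mm (y) outside-to-outside, with no floor or roof. The front and back walls (the −y and +y sides) span the full width; the two side walls fit between them.

C is a spool: two coaxial disc flanges of radius 87 mm and thickness 14 mm, joined by a core cylinder of radius 25 mm and height 112 mm. The lower flange rests on z = 0 and the three cylinders share a vertical axis.

The house frame is on the floor beside the stool on its +y side. The spool is on top of the stool, centred.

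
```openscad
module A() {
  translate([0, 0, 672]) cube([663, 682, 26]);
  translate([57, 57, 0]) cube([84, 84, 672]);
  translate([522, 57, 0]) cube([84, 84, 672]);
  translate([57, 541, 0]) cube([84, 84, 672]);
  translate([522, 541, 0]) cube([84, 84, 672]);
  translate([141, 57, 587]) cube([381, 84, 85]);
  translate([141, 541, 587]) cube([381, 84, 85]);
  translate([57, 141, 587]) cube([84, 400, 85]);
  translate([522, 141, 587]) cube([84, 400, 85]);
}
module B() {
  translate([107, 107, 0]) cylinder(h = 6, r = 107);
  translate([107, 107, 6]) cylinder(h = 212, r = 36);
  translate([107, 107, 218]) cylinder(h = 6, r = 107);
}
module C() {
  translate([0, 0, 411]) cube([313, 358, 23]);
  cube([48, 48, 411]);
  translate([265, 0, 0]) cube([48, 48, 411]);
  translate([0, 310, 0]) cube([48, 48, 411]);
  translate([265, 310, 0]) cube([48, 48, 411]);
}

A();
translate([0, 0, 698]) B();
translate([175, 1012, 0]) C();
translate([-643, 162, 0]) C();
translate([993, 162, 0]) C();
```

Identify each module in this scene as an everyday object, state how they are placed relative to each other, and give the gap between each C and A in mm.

A is a table. B is a spool. C is a stool. The spool is on top of the table. Three stools sit around the table at the +y, −x, +x sides. The gap between each stool and the table is 330 mm.

Each stool's nearest face is 330 mm from the table's bounding box.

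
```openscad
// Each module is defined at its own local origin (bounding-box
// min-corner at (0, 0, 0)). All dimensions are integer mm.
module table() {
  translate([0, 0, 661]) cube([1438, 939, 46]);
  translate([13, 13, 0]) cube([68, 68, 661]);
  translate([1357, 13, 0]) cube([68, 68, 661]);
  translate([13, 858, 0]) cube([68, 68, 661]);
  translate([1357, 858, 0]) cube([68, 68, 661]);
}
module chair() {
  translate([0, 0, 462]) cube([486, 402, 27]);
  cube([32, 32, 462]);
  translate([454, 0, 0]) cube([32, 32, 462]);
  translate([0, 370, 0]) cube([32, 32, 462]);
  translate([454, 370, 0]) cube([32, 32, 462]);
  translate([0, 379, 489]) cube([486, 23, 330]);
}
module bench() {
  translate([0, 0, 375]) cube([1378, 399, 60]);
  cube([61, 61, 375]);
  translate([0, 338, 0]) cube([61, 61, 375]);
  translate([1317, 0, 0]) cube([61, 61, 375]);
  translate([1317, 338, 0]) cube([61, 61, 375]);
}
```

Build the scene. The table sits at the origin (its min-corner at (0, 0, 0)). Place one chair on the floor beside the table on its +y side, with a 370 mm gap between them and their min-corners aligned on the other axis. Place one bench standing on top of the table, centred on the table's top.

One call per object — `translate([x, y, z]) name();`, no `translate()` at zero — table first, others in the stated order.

table();
translate([0, 1309, 0]) chair();
translate([30, 270, 707]) bench();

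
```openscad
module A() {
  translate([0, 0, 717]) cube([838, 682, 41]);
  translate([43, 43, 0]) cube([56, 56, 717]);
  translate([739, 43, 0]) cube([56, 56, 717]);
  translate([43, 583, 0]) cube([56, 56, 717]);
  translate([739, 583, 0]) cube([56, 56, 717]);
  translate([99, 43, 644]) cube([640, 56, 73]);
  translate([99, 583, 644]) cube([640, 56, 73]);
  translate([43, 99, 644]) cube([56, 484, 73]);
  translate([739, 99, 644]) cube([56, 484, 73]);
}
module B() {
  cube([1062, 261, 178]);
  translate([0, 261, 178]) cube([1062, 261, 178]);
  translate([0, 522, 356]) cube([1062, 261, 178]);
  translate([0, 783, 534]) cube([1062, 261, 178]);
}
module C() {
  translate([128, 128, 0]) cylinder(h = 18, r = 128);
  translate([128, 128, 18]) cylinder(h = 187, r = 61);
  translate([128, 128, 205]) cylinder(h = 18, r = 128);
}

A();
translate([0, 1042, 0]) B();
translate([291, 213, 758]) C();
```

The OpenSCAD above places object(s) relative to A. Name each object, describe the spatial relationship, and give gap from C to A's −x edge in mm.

The spool's min-x is at 291; the table's min-x is 0; gap = 291 mm.

A is a table. B is a staircase. C is a spool. The staircase is on the floor beside the table on its +y side. The spool is on top of the table, centred. The gap from the spool to the table's −x edge is 291 mm.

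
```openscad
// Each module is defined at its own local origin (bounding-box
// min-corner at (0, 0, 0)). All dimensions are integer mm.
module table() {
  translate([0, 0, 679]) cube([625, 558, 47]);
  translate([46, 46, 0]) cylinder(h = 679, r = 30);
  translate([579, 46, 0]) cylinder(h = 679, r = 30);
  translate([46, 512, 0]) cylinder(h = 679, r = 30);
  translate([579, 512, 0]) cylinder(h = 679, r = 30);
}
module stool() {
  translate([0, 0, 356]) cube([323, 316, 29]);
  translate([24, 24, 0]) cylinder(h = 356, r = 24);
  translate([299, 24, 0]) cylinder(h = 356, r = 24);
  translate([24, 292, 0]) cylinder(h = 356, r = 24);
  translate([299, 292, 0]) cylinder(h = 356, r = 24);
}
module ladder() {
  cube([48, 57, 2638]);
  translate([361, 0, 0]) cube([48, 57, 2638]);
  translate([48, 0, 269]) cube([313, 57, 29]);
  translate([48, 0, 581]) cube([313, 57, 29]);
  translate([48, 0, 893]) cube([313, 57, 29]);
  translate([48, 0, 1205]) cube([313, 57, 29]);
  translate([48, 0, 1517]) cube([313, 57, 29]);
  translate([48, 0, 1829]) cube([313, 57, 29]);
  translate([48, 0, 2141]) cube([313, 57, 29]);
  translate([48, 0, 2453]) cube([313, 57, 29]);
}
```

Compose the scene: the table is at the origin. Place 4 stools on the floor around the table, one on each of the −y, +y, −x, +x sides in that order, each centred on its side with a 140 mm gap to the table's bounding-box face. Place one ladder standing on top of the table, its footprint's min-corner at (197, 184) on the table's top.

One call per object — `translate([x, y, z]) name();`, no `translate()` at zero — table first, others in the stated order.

table();
translate([151, -456, 0]) stool();
translate([151, 698, 0]) stool();
translate([-463, 121, 0]) stool();
translate([765, 121, 0]) stool();
translate([197, 184, 726]) ladder();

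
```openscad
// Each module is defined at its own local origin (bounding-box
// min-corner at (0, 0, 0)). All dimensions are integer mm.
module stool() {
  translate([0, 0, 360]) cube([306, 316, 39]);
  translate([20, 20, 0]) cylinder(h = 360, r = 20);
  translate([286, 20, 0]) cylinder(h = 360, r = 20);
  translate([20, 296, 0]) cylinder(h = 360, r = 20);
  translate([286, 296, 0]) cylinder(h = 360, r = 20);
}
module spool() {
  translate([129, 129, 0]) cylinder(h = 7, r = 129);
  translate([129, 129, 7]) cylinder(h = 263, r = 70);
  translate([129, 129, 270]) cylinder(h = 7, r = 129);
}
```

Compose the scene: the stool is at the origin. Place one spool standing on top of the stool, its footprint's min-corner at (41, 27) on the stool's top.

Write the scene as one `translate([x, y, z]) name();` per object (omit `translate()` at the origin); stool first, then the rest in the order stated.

stool();
translate([41, 27, 399]) spool();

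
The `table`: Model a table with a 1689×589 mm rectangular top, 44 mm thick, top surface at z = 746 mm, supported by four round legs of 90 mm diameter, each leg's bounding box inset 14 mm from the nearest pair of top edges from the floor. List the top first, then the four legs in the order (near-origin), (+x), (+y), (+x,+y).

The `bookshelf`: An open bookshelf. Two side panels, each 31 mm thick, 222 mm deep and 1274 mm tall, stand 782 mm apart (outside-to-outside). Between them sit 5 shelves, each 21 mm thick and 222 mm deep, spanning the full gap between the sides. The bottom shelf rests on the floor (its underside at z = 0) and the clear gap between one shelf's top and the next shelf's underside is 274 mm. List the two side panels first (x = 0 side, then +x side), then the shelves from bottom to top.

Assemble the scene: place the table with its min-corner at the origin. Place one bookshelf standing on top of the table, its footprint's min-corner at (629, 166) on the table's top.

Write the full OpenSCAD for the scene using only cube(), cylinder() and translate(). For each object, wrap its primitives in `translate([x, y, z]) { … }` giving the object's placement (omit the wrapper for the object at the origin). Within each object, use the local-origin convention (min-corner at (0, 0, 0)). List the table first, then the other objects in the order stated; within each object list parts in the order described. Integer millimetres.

translate([0, 0, 702]) cube([1689, 589, 44]);
translate([59, 59, 0]) cylinder(h = 702, r = 45);
translate([1630, 59, 0]) cylinder(h = 702, r = 45);
translate([59, 530, 0]) cylinder(h = 702, r = 45);
translate([1630, 530, 0]) cylinder(h = 702, r = 45);
translate([629, 166, 746]) {
  cube([31, 222, 1274]);
  translate([751, 0, 0]) cube([31, 222, 1274]);
  translate([31, 0, 0]) cube([720, 222, 21]);
  translate([31, 0, 295]) cube([720, 222, 21]);
  translate([31, 0, 590]) cube([720, 222, 21]);
  translate([31, 0, 885]) cube([720, 222, 21]);
  translate([31, 0, 1180]) cube([720, 222, 21]);
}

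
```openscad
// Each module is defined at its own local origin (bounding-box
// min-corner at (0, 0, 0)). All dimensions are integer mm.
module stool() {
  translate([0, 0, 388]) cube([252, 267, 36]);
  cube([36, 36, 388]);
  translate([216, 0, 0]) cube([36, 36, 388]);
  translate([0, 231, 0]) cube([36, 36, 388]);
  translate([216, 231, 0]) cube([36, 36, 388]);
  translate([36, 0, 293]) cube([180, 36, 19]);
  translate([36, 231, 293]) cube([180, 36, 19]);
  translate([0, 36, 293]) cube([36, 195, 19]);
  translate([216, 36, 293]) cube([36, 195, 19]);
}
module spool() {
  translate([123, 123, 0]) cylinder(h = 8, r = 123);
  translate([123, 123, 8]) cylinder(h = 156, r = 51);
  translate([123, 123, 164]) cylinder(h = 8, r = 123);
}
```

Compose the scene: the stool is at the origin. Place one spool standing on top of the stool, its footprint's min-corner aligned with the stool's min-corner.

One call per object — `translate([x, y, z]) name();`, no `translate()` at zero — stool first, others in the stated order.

stool();
translate([0, 0, 424]) spool();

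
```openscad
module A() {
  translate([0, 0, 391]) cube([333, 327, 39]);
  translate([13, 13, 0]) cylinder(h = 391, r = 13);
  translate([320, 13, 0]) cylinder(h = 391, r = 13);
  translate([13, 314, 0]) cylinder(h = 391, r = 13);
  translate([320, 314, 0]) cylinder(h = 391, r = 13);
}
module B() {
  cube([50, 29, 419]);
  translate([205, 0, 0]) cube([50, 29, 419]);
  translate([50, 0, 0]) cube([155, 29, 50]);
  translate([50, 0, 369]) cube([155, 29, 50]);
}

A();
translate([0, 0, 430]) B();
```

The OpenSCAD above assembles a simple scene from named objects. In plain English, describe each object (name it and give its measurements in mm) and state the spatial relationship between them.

A is a simple wooden stool: a rectangular seat 333 mm (x) by 327 mm (y), 39 mm thick, top face at z = 430 mm, on four round legs, each 26 mm in diameter. The legs rest on z = 0, each leg's axis is inset half a diameter from the nearest pair of seat edges (so the leg's bounding box is flush with the corner).

B is a picture frame with a 155×319 mm rectangular opening (x by z) and a uniform 50 mm border on every side. Frame depth is 29 mm along y. It is built from two vertical stiles running the full outside height and two horizontal rails spanning the gap between the stiles.

The picture frame is on top of the stool.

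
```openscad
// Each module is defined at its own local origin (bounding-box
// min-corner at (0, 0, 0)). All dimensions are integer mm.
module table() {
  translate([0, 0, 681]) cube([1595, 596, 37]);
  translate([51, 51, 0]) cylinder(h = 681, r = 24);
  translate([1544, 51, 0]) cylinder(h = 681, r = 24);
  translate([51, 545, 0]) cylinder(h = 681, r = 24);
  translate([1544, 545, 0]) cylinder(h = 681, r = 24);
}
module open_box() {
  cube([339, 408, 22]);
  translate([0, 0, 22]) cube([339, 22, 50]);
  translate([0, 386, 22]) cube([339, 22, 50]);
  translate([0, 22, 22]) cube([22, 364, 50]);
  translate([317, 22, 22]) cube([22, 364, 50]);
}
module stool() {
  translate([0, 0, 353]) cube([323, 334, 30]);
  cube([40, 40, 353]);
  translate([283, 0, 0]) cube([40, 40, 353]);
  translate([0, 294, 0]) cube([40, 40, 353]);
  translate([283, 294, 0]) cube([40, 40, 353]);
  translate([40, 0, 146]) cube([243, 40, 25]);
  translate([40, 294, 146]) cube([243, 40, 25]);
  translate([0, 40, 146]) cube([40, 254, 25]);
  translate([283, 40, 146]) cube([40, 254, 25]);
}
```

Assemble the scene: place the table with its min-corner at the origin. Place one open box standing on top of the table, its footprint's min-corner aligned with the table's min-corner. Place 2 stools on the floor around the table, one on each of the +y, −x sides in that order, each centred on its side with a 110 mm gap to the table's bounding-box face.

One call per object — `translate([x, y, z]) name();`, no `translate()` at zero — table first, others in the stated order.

table();
translate([0, 0, 718]) open_box();
translate([636, 706, 0]) stool();
translate([-433, 131, 0]) stool();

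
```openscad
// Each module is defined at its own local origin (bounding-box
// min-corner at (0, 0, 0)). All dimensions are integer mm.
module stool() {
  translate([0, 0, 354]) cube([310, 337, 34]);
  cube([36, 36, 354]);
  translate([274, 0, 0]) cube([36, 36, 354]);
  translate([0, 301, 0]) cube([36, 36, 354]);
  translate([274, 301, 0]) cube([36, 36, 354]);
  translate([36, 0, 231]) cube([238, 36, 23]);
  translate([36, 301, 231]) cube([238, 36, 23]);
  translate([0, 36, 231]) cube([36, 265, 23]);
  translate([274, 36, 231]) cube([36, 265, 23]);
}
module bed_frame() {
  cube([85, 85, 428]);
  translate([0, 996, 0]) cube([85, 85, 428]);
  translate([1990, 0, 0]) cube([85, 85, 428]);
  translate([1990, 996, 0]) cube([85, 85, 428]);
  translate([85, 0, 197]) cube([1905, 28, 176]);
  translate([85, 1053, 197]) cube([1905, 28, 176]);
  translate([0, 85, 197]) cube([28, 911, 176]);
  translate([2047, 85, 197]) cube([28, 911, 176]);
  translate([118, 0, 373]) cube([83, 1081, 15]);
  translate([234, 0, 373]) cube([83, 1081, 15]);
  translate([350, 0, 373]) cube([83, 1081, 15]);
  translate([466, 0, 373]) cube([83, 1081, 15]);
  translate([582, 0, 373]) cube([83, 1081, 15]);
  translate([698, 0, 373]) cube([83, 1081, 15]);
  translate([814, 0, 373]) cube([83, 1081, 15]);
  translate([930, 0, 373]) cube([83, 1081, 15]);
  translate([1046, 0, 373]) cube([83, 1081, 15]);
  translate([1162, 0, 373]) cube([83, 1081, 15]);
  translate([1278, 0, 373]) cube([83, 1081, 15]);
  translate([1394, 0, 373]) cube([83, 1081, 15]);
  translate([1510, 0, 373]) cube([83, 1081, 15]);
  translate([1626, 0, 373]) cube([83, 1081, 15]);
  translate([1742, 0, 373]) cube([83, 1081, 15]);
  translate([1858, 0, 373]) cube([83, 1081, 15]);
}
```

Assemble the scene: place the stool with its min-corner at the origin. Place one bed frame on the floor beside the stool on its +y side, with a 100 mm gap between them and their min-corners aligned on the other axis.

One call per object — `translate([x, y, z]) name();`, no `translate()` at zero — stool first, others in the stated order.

stool();
translate([0, 437, 0]) bed_frame();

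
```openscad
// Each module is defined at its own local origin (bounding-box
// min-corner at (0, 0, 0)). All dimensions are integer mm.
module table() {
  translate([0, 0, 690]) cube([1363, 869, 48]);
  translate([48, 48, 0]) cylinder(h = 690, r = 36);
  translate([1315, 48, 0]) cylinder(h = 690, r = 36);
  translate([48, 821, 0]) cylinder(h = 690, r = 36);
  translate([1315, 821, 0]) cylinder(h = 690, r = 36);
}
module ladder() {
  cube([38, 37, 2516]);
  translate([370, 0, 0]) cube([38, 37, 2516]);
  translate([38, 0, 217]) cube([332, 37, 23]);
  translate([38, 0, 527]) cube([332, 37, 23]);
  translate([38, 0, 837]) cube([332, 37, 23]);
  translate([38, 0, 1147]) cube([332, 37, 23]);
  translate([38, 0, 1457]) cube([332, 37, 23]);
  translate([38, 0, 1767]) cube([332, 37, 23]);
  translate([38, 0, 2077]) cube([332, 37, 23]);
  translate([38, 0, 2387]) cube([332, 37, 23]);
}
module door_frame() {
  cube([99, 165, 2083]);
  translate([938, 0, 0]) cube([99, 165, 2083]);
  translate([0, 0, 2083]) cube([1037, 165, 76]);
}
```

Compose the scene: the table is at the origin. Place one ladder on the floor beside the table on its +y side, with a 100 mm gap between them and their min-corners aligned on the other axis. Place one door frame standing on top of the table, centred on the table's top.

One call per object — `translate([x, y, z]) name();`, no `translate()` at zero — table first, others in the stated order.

table();
translate([0, 969, 0]) ladder();
translate([163, 352, 738]) door_frame();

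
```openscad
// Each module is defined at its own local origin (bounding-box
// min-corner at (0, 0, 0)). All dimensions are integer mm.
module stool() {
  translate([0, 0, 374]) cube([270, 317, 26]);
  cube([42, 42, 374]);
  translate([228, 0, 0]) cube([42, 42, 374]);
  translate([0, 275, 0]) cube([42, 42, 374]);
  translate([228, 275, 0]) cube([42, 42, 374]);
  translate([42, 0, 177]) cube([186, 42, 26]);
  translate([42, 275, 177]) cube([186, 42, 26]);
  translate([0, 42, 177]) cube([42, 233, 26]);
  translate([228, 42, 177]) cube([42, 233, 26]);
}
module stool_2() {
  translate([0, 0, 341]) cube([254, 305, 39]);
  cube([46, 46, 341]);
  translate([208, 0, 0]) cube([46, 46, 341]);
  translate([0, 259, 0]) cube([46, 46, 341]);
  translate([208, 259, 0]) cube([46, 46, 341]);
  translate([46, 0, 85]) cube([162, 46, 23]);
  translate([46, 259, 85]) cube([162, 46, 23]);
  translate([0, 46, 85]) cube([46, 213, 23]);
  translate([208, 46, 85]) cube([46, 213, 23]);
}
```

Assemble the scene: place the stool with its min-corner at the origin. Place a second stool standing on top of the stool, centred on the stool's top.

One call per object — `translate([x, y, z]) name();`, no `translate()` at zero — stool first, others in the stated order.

stool();
translate([8, 6, 400]) stool_2();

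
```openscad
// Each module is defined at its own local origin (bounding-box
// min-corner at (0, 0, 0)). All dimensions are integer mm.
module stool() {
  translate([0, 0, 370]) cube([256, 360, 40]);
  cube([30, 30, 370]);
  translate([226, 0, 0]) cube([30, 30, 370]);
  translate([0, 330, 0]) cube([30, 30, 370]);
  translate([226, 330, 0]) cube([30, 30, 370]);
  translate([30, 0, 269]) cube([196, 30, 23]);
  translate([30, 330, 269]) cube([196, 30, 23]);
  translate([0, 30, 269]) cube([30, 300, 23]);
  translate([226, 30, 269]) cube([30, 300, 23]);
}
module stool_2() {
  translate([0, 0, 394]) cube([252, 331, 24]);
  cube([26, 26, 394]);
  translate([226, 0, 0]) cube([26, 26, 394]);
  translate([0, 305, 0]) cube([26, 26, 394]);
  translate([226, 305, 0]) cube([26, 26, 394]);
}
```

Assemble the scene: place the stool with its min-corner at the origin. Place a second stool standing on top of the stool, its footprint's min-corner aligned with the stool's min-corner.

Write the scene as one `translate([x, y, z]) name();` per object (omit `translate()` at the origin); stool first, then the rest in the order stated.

stool();
translate([0, 0, 410]) stool_2();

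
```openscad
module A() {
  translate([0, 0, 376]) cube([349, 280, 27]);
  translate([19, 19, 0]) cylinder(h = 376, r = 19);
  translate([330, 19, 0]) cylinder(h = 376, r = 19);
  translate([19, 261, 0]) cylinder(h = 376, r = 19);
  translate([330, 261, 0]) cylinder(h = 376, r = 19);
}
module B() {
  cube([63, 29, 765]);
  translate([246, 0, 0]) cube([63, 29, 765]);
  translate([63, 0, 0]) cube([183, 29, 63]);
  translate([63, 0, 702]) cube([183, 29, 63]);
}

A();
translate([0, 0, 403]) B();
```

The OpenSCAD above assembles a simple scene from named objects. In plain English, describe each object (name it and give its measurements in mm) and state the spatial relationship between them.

A is a simple wooden stool: a rectangular seat 349 mm (x) by 280 mm (y), 27 mm thick, top face at z = 403 mm, on four round legs, each 38 mm in diameter. The legs rest on z = 0, each leg's axis is inset half a diameter from the nearest pair of seat edges (so the leg's bounding box is flush with the corner).

B is a picture frame with a 183×639 mm rectangular opening (x by z) and a uniform 63 mm border on every side. Frame depth is 29 mm along y. It is built from two vertical stiles running the full outside height and two horizontal rails spanning the gap between the stiles.

The picture frame is on top of the stool.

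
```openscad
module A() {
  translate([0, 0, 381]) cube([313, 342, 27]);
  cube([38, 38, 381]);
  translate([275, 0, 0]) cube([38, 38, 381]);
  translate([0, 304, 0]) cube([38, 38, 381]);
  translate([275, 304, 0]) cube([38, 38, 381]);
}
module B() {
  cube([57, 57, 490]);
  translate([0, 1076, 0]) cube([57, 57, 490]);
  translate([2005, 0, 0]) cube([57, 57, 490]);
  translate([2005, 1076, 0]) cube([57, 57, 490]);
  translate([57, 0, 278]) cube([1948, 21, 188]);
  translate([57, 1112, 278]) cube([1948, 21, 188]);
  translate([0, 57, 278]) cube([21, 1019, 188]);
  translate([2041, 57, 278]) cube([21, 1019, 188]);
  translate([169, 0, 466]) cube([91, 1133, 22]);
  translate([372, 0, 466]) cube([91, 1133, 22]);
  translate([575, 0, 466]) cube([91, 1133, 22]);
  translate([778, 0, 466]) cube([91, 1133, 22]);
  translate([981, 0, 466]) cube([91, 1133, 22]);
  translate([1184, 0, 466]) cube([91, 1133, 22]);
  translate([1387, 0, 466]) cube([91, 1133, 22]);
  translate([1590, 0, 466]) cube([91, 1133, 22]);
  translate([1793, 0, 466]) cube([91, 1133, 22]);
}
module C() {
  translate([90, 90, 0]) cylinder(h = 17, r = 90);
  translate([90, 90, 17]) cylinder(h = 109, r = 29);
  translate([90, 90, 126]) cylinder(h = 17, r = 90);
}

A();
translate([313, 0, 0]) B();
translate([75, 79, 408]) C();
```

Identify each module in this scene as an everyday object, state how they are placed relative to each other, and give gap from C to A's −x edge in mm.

The spool's min-x is at 75; the stool's min-x is 0; gap = 75 mm.

A is a stool. B is a bed frame. C is a spool. The bed frame is against the stool's +x side, with their −y faces flush. The spool is on top of the stool. The gap from the spool to the stool's −x edge is 75 mm.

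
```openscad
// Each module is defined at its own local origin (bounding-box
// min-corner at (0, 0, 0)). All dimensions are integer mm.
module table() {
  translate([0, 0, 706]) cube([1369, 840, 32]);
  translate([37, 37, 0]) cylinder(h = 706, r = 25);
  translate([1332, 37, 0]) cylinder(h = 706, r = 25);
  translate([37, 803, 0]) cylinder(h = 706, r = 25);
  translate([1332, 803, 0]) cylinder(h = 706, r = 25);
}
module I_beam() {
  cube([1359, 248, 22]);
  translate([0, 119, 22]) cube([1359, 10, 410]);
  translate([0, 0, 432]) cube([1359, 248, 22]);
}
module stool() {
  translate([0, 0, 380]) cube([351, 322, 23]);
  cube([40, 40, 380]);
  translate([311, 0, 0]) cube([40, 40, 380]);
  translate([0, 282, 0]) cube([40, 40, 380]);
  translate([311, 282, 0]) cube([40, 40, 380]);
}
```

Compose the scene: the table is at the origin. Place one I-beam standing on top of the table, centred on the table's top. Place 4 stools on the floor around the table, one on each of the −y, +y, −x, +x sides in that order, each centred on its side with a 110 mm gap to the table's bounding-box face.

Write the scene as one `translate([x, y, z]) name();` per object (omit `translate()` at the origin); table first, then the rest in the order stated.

table();
translate([5, 296, 738]) I_beam();
translate([509, -432, 0]) stool();
translate([509, 950, 0]) stool();
translate([-461, 259, 0]) stool();
translate([1479, 259, 0]) stool();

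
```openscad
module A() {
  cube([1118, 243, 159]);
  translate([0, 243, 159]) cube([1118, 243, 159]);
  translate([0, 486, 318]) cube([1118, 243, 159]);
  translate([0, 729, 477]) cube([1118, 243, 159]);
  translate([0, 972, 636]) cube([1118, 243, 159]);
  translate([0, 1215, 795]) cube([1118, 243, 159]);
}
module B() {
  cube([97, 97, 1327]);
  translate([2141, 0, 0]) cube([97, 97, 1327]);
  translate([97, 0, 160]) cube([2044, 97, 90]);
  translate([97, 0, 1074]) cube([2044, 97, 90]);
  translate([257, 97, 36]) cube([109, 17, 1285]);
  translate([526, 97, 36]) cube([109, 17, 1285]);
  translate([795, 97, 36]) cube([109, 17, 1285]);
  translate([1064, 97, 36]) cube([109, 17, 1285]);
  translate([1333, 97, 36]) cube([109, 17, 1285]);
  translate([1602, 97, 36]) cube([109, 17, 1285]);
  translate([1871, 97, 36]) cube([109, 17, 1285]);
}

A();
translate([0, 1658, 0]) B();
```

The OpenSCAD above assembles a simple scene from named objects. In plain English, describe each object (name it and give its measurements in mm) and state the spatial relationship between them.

A is a run of 6 identical solid stair steps. Each tread is 1118×243 mm and each step block is 159 mm high. Step 1 rests on the floor; step k is offset from step 1 by (k−1)×243 mm in y and (k−1)×159 mm in z.

B is a fence section. Two 97×97 mm posts, 1327 mm tall, stand on the floor with a clear span of 2044 mm between their inner faces. Two horizontal rails of 97×90 mm section span the gap between the posts with their undersides at z = 160 mm and z = 1074 mm, flush with the posts' −y face. 7 pickets, each 109 mm wide, 17 mm thick and 1285 mm tall, are fixed to the +y face of the rails with their bottoms at z = 36 mm, evenly spaced across the span with equal gaps (rounded down to the nearest mm) at the −x end and between each pair — any rounding remainder accumulates at the +x end.

The fence section is on the floor beside the staircase on its +y side.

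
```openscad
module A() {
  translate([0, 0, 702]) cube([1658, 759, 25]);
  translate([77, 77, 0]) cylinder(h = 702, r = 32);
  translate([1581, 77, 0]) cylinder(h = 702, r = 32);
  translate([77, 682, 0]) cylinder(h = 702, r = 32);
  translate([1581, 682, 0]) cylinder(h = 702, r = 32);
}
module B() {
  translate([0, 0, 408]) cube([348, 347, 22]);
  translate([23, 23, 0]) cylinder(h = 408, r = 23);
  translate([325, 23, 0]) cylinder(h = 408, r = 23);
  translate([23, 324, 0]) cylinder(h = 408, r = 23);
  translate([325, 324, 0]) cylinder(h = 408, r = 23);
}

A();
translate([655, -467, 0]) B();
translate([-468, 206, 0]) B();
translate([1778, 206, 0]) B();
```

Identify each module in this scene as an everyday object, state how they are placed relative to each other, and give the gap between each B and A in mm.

A is a table. B is a stool. Three stools sit around the table at the −y, −x, +x sides. The gap between each stool and the table is 120 mm.

Each stool's nearest face is 120 mm from the table's bounding box.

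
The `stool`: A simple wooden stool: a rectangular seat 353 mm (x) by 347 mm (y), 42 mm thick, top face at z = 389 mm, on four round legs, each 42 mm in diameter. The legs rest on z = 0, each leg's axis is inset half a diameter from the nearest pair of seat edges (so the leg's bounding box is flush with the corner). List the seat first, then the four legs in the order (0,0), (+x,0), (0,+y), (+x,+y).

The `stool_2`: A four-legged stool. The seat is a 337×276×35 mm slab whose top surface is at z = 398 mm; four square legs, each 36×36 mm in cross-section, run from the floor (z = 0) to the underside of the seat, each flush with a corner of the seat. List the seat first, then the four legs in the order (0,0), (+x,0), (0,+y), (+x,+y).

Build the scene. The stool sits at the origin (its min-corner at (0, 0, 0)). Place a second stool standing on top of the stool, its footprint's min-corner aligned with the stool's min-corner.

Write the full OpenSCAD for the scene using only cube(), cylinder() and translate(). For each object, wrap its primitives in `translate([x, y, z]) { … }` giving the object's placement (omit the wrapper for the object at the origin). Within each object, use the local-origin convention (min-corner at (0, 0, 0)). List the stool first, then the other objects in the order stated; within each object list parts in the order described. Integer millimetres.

translate([0, 0, 347]) cube([353, 347, 42]);
translate([21, 21, 0]) cylinder(h = 347, r = 21);
translate([332, 21, 0]) cylinder(h = 347, r = 21);
translate([21, 326, 0]) cylinder(h = 347, r = 21);
translate([332, 326, 0]) cylinder(h = 347, r = 21);
translate([0, 0, 389]) {
  translate([0, 0, 363]) cube([337, 276, 35]);
  cube([36, 36, 363]);
  translate([301, 0, 0]) cube([36, 36, 363]);
  translate([0, 240, 0]) cube([36, 36, 363]);
  translate([301, 240, 0]) cube([36, 36, 363]);
}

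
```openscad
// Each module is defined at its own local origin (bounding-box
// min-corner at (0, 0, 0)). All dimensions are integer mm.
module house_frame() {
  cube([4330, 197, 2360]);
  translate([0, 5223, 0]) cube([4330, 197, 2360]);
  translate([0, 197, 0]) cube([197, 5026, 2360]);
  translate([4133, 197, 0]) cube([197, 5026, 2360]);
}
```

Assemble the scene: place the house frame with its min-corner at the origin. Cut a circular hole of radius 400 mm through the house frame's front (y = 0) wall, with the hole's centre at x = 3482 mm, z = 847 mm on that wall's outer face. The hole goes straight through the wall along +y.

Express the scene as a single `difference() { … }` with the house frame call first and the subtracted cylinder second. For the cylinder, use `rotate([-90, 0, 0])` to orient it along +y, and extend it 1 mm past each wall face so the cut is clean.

difference() {
  house_frame();
  translate([3482, -1, 847]) rotate([-90, 0, 0]) cylinder(h = 199, r = 400);
}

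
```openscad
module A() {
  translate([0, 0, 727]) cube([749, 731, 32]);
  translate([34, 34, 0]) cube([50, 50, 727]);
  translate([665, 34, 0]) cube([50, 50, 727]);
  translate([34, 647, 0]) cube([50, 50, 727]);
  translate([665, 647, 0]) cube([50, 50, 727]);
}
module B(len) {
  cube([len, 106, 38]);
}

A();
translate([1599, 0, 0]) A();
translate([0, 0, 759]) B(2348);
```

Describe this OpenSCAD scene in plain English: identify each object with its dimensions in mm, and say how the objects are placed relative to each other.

A is a table with a 749×731 mm rectangular top, 32 mm thick, top surface at z = 759 mm, supported by four 50×50 mm square legs, each inset 34 mm from the nearest pair of top edges, running from the floor.

B is a rectangular beam 2348 mm long (x), 106 mm deep (y), 38 mm thick (z).

The beam spans the tops of two tables placed 850 mm apart, resting at z = 759 mm.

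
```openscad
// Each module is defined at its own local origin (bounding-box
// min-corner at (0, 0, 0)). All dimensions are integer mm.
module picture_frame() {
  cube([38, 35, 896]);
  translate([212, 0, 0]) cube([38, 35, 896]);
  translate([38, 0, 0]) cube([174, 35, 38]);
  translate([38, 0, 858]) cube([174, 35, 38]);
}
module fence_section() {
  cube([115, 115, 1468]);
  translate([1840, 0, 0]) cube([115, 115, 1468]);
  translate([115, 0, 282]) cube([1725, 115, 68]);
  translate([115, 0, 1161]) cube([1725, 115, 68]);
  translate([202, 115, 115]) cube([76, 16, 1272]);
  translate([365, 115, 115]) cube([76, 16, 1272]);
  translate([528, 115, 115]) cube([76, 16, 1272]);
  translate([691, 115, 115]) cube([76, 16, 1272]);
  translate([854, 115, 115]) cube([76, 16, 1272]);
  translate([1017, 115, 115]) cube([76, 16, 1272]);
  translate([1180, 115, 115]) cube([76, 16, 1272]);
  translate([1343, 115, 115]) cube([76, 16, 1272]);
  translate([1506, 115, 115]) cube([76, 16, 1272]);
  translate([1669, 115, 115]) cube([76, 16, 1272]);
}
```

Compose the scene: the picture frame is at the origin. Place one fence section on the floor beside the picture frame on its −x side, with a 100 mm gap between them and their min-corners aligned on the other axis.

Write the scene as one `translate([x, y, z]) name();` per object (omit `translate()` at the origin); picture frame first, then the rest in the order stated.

picture_frame();
translate([-2055, 0, 0]) fence_section();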